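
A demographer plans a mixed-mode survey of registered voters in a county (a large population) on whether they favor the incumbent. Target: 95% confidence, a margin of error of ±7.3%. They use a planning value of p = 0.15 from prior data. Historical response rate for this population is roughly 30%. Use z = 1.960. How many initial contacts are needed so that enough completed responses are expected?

Completed interviews needed: n₀ = 1.960² × 0.1275 / 0.073² ≈ 91.91 → 92.
At a 30% response rate, contacts needed = 92 / 0.30 ≈ 306.67 → 307.

307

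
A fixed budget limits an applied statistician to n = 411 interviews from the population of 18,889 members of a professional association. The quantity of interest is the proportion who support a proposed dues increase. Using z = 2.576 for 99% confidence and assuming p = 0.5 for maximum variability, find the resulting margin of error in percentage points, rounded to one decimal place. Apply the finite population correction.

6.3

Finite-population factor: (N−n)/(N−1) = (18889−411)/(18889−1) = 0.9783.
SE(p̂) = √[p(1−p)/n · (N−n)/(N−1)] = √[0.2500/411 × 0.9783] = 0.02439.
E = z × SE = 2.576 × 0.02439 = 0.06284 ≈ 6.3 percentage points.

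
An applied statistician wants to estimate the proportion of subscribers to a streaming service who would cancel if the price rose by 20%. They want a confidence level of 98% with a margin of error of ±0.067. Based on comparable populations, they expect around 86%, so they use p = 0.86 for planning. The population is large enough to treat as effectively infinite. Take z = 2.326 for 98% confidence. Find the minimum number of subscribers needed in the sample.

With p = 0.86, p(1−p) = 0.1204.
n = z²·p(1−p)/E² = 2.326² × 0.1204 / 0.067² = 5.4103 × 0.1204 / 0.004489 ≈ 145.11.
Rounding up gives n = 146.

146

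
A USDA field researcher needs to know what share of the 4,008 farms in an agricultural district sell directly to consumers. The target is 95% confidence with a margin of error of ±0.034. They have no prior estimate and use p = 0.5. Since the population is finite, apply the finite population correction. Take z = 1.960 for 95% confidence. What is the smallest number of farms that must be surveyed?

689

Unadjusted: n₀ = 1.960² × 0.50 × 0.50 / 0.034² ≈ 830.80, so n₀ = 831.
Finite population correction with N = 4,008: n = n₀ / (1 + (n₀−1)/N) = 831 / (1 + 830/4008) = 831 / 1.2071 ≈ 688.43.
Rounding up, n = 689.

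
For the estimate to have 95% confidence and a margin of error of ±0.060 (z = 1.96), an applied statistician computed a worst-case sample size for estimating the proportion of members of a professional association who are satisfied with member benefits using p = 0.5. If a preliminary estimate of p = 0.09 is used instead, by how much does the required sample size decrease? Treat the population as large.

179

Conservative (p = 0.5): n = 1.96² × 0.25 / 0.060² ≈ 266.78 → 267.
Using p = 0.09: p(1−p) = 0.0819, so n = 1.96² × 0.0819 / 0.060² ≈ 87.40 → 88.
Reduction: 267 − 88 = 179.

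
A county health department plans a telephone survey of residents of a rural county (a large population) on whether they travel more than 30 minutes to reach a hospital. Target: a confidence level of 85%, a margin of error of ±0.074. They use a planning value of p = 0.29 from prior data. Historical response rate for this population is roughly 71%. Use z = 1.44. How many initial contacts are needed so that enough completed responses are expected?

Completed interviews needed: n₀ = 1.44² × 0.2059 / 0.074² ≈ 77.97 → 78.
At a 71% response rate, contacts needed = 78 / 0.71 ≈ 109.86 → 110.

110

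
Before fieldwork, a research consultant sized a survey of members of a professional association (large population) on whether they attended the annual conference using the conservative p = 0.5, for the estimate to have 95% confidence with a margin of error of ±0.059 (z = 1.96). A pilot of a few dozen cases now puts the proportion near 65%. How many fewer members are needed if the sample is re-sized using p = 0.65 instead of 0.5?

24

Conservative (p = 0.5): n = 1.96² × 0.25 / 0.059² ≈ 275.90 → 276.
Using p = 0.65: p(1−p) = 0.2275, so n = 1.96² × 0.2275 / 0.059² ≈ 251.07 → 252.
Reduction: 276 − 252 = 24.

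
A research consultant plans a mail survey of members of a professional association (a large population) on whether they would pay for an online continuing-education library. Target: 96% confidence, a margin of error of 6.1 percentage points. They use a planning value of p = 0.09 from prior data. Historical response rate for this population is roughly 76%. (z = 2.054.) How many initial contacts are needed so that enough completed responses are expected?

123

Completed interviews needed: n₀ = 2.054² × 0.0819 / 0.061² ≈ 92.86 → 93.
At a 76% response rate, contacts needed = 93 / 0.76 ≈ 122.37 → 123.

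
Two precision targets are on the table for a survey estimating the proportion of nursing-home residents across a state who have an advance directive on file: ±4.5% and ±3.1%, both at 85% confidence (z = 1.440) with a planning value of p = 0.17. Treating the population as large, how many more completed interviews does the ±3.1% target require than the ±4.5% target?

160

At ±4.5%: n = 1.440² × 0.1411 / 0.045² ≈ 144.49 → 145.
At ±3.1%: n = 1.440² × 0.1411 / 0.031² ≈ 304.46 → 305.
Additional respondents: 305 − 145 = 160.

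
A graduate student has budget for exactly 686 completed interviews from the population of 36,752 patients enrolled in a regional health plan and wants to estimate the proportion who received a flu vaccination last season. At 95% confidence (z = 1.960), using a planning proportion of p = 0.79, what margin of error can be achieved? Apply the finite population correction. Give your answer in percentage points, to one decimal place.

3.0

Finite-population factor: (N−n)/(N−1) = (36752−686)/(36752−1) = 0.9814.
SE(p̂) = √[p(1−p)/n · (N−n)/(N−1)] = √[0.1659/686 × 0.9814] = 0.01541.
E = z × SE = 1.960 × 0.01541 = 0.03019 ≈ 3.0 percentage points.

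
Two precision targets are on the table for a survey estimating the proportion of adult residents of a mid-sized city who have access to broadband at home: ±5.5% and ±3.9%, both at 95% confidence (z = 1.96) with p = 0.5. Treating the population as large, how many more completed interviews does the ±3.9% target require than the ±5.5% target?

314

At ±5.5%: n = 1.96² × 0.2500 / 0.055² ≈ 317.49 → 318.
At ±3.9%: n = 1.96² × 0.2500 / 0.039² ≈ 631.43 → 632.
Additional respondents: 632 − 318 = 314.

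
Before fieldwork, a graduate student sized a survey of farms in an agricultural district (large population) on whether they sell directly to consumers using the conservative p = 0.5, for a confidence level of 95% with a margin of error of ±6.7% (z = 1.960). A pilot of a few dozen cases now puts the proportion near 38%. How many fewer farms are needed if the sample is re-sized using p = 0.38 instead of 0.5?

Conservative (p = 0.5): n = 1.960² × 0.25 / 0.067² ≈ 213.95 → 214.
Using p = 0.38: p(1−p) = 0.2356, so n = 1.960² × 0.2356 / 0.067² ≈ 201.62 → 202.
Reduction: 214 − 202 = 12.

12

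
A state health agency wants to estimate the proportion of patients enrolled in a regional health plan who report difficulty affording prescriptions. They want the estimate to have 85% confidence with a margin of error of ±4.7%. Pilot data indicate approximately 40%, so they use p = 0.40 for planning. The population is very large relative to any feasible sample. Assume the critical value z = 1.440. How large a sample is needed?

226

With p = 0.40, p(1−p) = 0.2400.
n = z²·p(1−p)/E² = 1.440² × 0.2400 / 0.047² = 2.0736 × 0.2400 / 0.002209 ≈ 225.29.
Rounding up gives n = 226.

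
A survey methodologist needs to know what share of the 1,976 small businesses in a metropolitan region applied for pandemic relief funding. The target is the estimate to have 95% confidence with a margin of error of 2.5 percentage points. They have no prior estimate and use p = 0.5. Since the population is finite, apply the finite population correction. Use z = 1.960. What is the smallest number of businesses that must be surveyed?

865

Unadjusted: n₀ = 1.960² × 0.50 × 0.50 / 0.025² ≈ 1536.64, so n₀ = 1537.
Finite population correction with N = 1,976: n = n₀ / (1 + (n₀−1)/N) = 1537 / (1 + 1536/1976) = 1537 / 1.7773 ≈ 864.78.
Rounding up, n = 865.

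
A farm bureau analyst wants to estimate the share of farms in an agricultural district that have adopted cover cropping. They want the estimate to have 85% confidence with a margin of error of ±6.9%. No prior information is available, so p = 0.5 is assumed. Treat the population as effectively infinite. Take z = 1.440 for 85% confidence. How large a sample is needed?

109

With p = 0.5, p(1−p) = 0.25.
n = z²·p(1−p)/E² = 1.440² × 0.2500 / 0.069² = 2.0736 × 0.2500 / 0.004761 ≈ 108.88.
Rounding up gives n = 109.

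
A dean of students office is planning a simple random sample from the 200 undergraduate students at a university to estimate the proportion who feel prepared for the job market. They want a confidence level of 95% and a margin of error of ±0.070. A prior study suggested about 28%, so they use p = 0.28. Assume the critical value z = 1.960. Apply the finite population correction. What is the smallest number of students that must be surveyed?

89

Unadjusted: n₀ = 1.960² × 0.28 × 0.72 / 0.070² ≈ 158.05, so n₀ = 159.
Finite population correction with N = 200: n = n₀ / (1 + (n₀−1)/N) = 159 / (1 + 158/200) = 159 / 1.7900 ≈ 88.83.
Rounding up, n = 89.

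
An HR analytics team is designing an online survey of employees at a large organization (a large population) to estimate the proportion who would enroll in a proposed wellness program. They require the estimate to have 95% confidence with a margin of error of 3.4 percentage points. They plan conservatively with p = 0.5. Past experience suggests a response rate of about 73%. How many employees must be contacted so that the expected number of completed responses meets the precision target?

For 95% confidence, z = 1.96.
Completed interviews needed: n₀ = 1.96² × 0.2500 / 0.034² ≈ 830.80 → 831.
At a 73% response rate, contacts needed = 831 / 0.73 ≈ 1138.36 → 1139.

1139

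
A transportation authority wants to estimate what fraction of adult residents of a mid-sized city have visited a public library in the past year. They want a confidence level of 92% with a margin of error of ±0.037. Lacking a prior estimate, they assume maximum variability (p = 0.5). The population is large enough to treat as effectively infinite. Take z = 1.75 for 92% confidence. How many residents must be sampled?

560

With p = 0.5, p(1−p) = 0.25.
n = z²·p(1−p)/E² = 1.75² × 0.2500 / 0.037² = 3.0625 × 0.2500 / 0.001369 ≈ 559.26.
Rounding up gives n = 560.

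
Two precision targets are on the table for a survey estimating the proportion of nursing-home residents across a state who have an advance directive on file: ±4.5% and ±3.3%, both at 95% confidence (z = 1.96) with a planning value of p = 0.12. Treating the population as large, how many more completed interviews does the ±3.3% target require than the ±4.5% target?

172

At ±4.5%: n = 1.96² × 0.1056 / 0.045² ≈ 200.33 → 201.
At ±3.3%: n = 1.96² × 0.1056 / 0.033² ≈ 372.52 → 373.
Additional respondents: 373 − 201 = 172.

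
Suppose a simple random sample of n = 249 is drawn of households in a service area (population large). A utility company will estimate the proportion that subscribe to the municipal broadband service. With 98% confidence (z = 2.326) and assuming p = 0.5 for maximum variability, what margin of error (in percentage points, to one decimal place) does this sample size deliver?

7.4

SE(p̂) = √[p(1−p)/n] = √[0.2500/249] = 0.03169.
E = z × SE = 2.326 × 0.03169 = 0.07370, or 7.4 percentage points.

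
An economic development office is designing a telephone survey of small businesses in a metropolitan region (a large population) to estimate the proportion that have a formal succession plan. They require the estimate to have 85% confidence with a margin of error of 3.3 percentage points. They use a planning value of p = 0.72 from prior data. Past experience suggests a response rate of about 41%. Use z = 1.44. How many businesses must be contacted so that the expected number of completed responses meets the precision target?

937

Completed interviews needed: n₀ = 1.44² × 0.2016 / 0.033² ≈ 383.87 → 384.
At a 41% response rate, contacts needed = 384 / 0.41 ≈ 936.59 → 937.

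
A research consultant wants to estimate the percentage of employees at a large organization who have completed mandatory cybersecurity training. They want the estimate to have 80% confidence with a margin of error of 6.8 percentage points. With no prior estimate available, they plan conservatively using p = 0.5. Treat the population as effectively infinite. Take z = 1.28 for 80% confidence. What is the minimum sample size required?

With p = 0.5, p(1−p) = 0.25.
n = z²·p(1−p)/E² = 1.28² × 0.2500 / 0.068² = 1.6384 × 0.2500 / 0.004624 ≈ 88.58.
Rounding up gives n = 89.

89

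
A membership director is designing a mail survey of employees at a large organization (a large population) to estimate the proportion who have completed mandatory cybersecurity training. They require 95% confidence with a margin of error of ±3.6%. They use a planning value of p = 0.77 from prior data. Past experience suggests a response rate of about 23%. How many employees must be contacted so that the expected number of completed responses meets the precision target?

2283

For 95% confidence, z = 1.96.
Completed interviews needed: n₀ = 1.96² × 0.1771 / 0.036² ≈ 524.96 → 525.
At a 23% response rate, contacts needed = 525 / 0.23 ≈ 2282.61 → 2283.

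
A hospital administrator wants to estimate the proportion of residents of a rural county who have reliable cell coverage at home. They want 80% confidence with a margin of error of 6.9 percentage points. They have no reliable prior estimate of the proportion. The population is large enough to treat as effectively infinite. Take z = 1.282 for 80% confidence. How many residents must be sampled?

87

With no prior estimate, use p = 0.5, giving p(1−p) = 0.25.
n = z²·p(1−p)/E² = 1.282² × 0.2500 / 0.069² = 1.6435 × 0.2500 / 0.004761 ≈ 86.30.
Rounding up gives n = 87.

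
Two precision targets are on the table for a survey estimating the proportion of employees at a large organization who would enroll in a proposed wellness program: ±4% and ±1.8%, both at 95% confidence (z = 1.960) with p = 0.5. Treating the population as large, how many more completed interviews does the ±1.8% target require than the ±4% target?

2364

At ±4%: n = 1.960² × 0.2500 / 0.040² ≈ 600.25 → 601.
At ±1.8%: n = 1.960² × 0.2500 / 0.018² ≈ 2964.20 → 2965.
Additional respondents: 2965 − 601 = 2364.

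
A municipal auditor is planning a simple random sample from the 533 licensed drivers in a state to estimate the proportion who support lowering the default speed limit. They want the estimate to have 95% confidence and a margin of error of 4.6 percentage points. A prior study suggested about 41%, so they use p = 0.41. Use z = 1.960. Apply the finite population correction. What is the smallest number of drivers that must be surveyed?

Unadjusted: n₀ = 1.960² × 0.41 × 0.59 / 0.046² ≈ 439.17, so n₀ = 440.
Finite population correction with N = 533: n = n₀ / (1 + (n₀−1)/N) = 440 / (1 + 439/533) = 440 / 1.8236 ≈ 241.28.
Rounding up, n = 242.

242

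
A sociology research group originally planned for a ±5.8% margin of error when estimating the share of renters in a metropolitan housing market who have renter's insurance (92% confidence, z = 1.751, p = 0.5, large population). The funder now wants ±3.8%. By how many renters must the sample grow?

At ±5.8%: n = 1.751² × 0.2500 / 0.058² ≈ 227.85 → 228.
At ±3.8%: n = 1.751² × 0.2500 / 0.038² ≈ 530.82 → 531.
Additional respondents: 531 − 228 = 303.

303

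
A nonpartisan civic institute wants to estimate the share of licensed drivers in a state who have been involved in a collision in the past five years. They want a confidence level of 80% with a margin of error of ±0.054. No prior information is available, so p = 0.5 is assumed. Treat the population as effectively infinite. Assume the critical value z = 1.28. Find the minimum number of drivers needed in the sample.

With p = 0.5, p(1−p) = 0.25.
n = z²·p(1−p)/E² = 1.28² × 0.2500 / 0.054² = 1.6384 × 0.2500 / 0.002916 ≈ 140.47.
Rounding up gives n = 141.

141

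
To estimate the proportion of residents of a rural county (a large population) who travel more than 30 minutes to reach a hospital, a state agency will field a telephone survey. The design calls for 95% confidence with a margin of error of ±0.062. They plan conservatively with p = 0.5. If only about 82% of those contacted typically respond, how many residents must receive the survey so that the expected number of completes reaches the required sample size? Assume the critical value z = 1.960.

Completed interviews needed: n₀ = 1.960² × 0.2500 / 0.062² ≈ 249.84 → 250.
At an 82% response rate, contacts needed = 250 / 0.82 ≈ 304.88 → 305.

305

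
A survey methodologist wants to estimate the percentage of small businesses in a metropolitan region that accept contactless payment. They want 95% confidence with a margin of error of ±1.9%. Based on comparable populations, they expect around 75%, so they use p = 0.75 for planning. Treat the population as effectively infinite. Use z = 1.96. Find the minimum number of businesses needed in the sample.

With p = 0.75, p(1−p) = 0.1875.
n = z²·p(1−p)/E² = 1.96² × 0.1875 / 0.019² = 3.8416 × 0.1875 / 0.000361 ≈ 1995.29.
Rounding up gives n = 1996.

1996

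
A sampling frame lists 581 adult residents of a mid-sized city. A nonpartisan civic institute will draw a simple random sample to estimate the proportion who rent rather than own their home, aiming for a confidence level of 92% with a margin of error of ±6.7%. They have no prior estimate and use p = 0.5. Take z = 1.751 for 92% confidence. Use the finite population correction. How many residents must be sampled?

133

Unadjusted: n₀ = 1.751² × 0.50 × 0.50 / 0.067² ≈ 170.75, so n₀ = 171.
Finite population correction with N = 581: n = n₀ / (1 + (n₀−1)/N) = 171 / (1 + 170/581) = 171 / 1.2926 ≈ 132.29.
Rounding up, n = 133.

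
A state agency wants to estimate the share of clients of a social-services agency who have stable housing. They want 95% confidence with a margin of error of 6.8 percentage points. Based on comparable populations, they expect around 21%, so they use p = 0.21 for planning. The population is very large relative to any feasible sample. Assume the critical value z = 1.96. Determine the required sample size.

With p = 0.21, p(1−p) = 0.1659.
n = z²·p(1−p)/E² = 1.96² × 0.1659 / 0.068² = 3.8416 × 0.1659 / 0.004624 ≈ 137.83.
Rounding up gives n = 138.

138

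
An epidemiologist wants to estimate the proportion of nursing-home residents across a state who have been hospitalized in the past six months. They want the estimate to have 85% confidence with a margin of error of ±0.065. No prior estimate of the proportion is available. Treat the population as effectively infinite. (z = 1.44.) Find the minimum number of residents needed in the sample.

123

With no prior estimate, use p = 0.5, giving p(1−p) = 0.25.
n = z²·p(1−p)/E² = 1.44² × 0.2500 / 0.065² = 2.0736 × 0.2500 / 0.004225 ≈ 122.70.
Rounding up gives n = 123.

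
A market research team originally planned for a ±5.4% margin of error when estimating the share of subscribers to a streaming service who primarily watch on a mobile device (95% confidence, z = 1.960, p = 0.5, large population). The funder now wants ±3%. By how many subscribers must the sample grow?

At ±5.4%: n = 1.960² × 0.2500 / 0.054² ≈ 329.36 → 330.
At ±3%: n = 1.960² × 0.2500 / 0.030² ≈ 1067.11 → 1068.
Additional respondents: 1068 − 330 = 738.

738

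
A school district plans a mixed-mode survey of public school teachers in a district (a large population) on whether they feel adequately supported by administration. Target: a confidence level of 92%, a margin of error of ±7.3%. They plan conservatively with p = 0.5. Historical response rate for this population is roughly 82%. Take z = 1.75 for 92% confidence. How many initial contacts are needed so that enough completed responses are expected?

176

Completed interviews needed: n₀ = 1.75² × 0.2500 / 0.073² ≈ 143.67 → 144.
At an 82% response rate, contacts needed = 144 / 0.82 ≈ 175.61 → 176.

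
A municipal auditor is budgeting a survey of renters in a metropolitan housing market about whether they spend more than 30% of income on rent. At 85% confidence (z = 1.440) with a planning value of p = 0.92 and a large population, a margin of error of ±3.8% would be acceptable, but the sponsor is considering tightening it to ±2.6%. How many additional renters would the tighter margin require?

At ±3.8%: n = 1.440² × 0.0736 / 0.038² ≈ 105.69 → 106.
At ±2.6%: n = 1.440² × 0.0736 / 0.026² ≈ 225.76 → 226.
Additional respondents: 226 − 106 = 120.

120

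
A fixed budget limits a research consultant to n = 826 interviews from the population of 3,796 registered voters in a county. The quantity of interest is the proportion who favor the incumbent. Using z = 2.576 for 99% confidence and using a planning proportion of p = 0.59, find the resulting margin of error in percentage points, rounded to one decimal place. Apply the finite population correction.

Finite-population factor: (N−n)/(N−1) = (3796−826)/(3796−1) = 0.7826.
SE(p̂) = √[p(1−p)/n · (N−n)/(N−1)] = √[0.2419/826 × 0.7826] = 0.01514.
E = z × SE = 2.576 × 0.01514 = 0.03900 ≈ 3.9 percentage points.

3.9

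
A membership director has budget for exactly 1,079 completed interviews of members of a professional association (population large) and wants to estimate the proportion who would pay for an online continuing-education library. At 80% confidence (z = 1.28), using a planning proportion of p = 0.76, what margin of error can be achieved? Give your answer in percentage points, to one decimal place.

1.7

SE(p̂) = √[p(1−p)/n] = √[0.1824/1079] = 0.01300.
E = z × SE = 1.28 × 0.01300 = 0.01664, or 1.7 percentage points.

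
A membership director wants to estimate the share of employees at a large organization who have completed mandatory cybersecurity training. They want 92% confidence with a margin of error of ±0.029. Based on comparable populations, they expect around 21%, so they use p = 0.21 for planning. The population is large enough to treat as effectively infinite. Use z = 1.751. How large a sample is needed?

With p = 0.21, p(1−p) = 0.1659.
n = z²·p(1−p)/E² = 1.751² × 0.1659 / 0.029² = 3.0660 × 0.1659 / 0.000841 ≈ 604.82.
Rounding up gives n = 605.

605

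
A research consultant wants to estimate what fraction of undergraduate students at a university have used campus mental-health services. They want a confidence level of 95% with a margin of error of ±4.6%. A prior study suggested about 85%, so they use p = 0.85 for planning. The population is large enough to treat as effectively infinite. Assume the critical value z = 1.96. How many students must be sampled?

232

With p = 0.85, p(1−p) = 0.1275.
n = z²·p(1−p)/E² = 1.96² × 0.1275 / 0.046² = 3.8416 × 0.1275 / 0.002116 ≈ 231.48.
Rounding up gives n = 232.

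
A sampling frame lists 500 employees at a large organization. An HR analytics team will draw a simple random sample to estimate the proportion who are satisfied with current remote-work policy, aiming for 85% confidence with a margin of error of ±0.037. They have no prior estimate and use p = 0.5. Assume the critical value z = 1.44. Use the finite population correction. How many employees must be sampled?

Unadjusted: n₀ = 1.44² × 0.50 × 0.50 / 0.037² ≈ 378.67, so n₀ = 379.
Finite population correction with N = 500: n = n₀ / (1 + (n₀−1)/N) = 379 / (1 + 378/500) = 379 / 1.7560 ≈ 215.83.
Rounding up, n = 216.

216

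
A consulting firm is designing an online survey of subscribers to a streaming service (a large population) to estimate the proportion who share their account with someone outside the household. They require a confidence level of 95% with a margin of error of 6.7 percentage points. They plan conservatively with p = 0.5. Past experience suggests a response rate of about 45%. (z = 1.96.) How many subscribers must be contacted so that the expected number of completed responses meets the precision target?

Completed interviews needed: n₀ = 1.96² × 0.2500 / 0.067² ≈ 213.95 → 214.
At a 45% response rate, contacts needed = 214 / 0.45 ≈ 475.56 → 476.

476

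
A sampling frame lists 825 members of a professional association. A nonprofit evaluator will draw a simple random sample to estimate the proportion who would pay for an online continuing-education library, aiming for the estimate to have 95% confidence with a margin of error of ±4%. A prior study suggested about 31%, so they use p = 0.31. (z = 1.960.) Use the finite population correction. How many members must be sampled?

317

Unadjusted: n₀ = 1.960² × 0.31 × 0.69 / 0.040² ≈ 513.57, so n₀ = 514.
Finite population correction with N = 825: n = n₀ / (1 + (n₀−1)/N) = 514 / (1 + 513/825) = 514 / 1.6218 ≈ 316.93.
Rounding up, n = 317.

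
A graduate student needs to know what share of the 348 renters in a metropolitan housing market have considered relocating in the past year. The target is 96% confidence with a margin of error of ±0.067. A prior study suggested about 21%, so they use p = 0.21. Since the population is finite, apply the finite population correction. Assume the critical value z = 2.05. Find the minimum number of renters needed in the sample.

108

Unadjusted: n₀ = 2.05² × 0.21 × 0.79 / 0.067² ≈ 155.31, so n₀ = 156.
Finite population correction with N = 348: n = n₀ / (1 + (n₀−1)/N) = 156 / (1 + 155/348) = 156 / 1.4454 ≈ 107.93.
Rounding up, n = 108.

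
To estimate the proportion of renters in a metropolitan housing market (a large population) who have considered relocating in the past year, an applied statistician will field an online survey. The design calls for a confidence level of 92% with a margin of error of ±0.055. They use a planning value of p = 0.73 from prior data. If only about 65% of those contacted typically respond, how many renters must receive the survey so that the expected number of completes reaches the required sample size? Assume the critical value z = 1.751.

308

Completed interviews needed: n₀ = 1.751² × 0.1971 / 0.055² ≈ 199.77 → 200.
At a 65% response rate, contacts needed = 200 / 0.65 ≈ 307.69 → 308.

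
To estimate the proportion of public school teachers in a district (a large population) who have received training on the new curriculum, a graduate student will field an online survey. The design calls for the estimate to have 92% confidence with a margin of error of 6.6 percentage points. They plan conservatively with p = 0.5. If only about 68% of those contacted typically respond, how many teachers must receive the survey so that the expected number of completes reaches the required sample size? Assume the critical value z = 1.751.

Completed interviews needed: n₀ = 1.751² × 0.2500 / 0.066² ≈ 175.96 → 176.
At a 68% response rate, contacts needed = 176 / 0.68 ≈ 258.82 → 259.

259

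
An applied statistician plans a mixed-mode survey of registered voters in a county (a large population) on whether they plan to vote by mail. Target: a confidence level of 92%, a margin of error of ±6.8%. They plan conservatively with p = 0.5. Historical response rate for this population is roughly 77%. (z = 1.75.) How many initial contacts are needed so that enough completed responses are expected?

216

Completed interviews needed: n₀ = 1.75² × 0.2500 / 0.068² ≈ 165.58 → 166.
At a 77% response rate, contacts needed = 166 / 0.77 ≈ 215.58 → 216.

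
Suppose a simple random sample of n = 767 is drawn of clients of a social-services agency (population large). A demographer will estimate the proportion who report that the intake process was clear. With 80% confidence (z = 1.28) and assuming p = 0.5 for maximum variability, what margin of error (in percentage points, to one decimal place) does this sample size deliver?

SE(p̂) = √[p(1−p)/n] = √[0.2500/767] = 0.01805.
E = z × SE = 1.28 × 0.01805 = 0.02311, or 2.3 percentage points.

2.3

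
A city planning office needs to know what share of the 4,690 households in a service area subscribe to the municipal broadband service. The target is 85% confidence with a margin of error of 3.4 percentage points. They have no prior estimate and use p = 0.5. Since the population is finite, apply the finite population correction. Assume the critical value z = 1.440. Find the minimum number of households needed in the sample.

Unadjusted: n₀ = 1.440² × 0.50 × 0.50 / 0.034² ≈ 448.44, so n₀ = 449.
Finite population correction with N = 4,690: n = n₀ / (1 + (n₀−1)/N) = 449 / (1 + 448/4690) = 449 / 1.0955 ≈ 409.85.
Rounding up, n = 410.

410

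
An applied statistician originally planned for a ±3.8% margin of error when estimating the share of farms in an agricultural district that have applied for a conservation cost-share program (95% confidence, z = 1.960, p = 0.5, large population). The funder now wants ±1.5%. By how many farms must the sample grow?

At ±3.8%: n = 1.960² × 0.2500 / 0.038² ≈ 665.10 → 666.
At ±1.5%: n = 1.960² × 0.2500 / 0.015² ≈ 4268.44 → 4269.
Additional respondents: 4269 − 666 = 3603.

3603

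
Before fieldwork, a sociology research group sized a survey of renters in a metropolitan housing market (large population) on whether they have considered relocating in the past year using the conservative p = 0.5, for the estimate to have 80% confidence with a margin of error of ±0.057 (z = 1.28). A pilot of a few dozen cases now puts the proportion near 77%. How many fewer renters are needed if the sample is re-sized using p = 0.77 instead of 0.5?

Conservative (p = 0.5): n = 1.28² × 0.25 / 0.057² ≈ 126.07 → 127.
Using p = 0.77: p(1−p) = 0.1771, so n = 1.28² × 0.1771 / 0.057² ≈ 89.31 → 90.
Reduction: 127 − 90 = 37.

37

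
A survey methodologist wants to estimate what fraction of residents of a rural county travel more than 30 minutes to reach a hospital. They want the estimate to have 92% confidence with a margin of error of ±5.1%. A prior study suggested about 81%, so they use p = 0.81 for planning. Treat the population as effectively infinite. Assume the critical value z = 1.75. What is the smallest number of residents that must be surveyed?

With p = 0.81, p(1−p) = 0.1539.
n = z²·p(1−p)/E² = 1.75² × 0.1539 / 0.051² = 3.0625 × 0.1539 / 0.002601 ≈ 181.21.
Rounding up gives n = 182.

182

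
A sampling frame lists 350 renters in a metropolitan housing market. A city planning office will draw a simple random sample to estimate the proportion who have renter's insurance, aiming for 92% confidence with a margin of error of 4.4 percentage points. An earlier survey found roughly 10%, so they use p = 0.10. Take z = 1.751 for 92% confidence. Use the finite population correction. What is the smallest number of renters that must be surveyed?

102

Unadjusted: n₀ = 1.751² × 0.10 × 0.90 / 0.044² ≈ 142.53, so n₀ = 143.
Finite population correction with N = 350: n = n₀ / (1 + (n₀−1)/N) = 143 / (1 + 142/350) = 143 / 1.4057 ≈ 101.73.
Rounding up, n = 102.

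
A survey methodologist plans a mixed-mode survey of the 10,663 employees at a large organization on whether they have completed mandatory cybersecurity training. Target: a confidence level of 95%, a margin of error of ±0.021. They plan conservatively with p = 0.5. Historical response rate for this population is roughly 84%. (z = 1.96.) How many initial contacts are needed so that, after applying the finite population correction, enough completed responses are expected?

Completed interviews needed (unadjusted): n₀ = 1.96² × 0.2500 / 0.021² ≈ 2177.78 → 2178.
FPC for N = 10,663: n = 2178 / (1 + 2177/10663) = 2178 / 1.2042 ≈ 1808.72 → 1809.
At an 84% response rate, contacts needed = 1809 / 0.84 ≈ 2153.57 → 2154.

2154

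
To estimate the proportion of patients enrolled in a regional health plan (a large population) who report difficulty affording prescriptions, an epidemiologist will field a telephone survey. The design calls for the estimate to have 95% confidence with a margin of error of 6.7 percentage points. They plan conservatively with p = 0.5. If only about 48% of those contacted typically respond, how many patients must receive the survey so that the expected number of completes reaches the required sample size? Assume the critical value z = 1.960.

Completed interviews needed: n₀ = 1.960² × 0.2500 / 0.067² ≈ 213.95 → 214.
At a 48% response rate, contacts needed = 214 / 0.48 ≈ 445.83 → 446.

446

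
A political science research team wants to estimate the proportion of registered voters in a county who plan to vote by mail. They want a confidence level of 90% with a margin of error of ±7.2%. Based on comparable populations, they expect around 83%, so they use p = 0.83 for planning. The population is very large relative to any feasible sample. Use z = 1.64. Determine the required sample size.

With p = 0.83, p(1−p) = 0.1411.
n = z²·p(1−p)/E² = 1.64² × 0.1411 / 0.072² = 2.6896 × 0.1411 / 0.005184 ≈ 73.21.
Rounding up gives n = 74.

74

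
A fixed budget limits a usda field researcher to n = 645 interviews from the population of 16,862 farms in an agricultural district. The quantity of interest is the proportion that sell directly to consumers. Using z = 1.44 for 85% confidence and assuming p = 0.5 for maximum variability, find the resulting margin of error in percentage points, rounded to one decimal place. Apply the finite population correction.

Finite-population factor: (N−n)/(N−1) = (16862−645)/(16862−1) = 0.9618.
SE(p̂) = √[p(1−p)/n · (N−n)/(N−1)] = √[0.2500/645 × 0.9618] = 0.01931.
E = z × SE = 1.44 × 0.01931 = 0.02780 ≈ 2.8 percentage points.

2.8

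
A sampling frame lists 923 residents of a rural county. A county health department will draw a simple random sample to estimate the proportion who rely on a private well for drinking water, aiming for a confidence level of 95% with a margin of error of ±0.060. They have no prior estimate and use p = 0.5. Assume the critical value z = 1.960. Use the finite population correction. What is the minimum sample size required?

Unadjusted: n₀ = 1.960² × 0.50 × 0.50 / 0.060² ≈ 266.78, so n₀ = 267.
Finite population correction with N = 923: n = n₀ / (1 + (n₀−1)/N) = 267 / (1 + 266/923) = 267 / 1.2882 ≈ 207.27.
Rounding up, n = 208.

208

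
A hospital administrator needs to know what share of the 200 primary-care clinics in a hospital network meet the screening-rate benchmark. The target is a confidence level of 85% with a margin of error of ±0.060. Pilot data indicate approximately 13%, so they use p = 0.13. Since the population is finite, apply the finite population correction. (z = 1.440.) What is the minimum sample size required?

50

Unadjusted: n₀ = 1.440² × 0.13 × 0.87 / 0.060² ≈ 65.15, so n₀ = 66.
Finite population correction with N = 200: n = n₀ / (1 + (n₀−1)/N) = 66 / (1 + 65/200) = 66 / 1.3250 ≈ 49.81.
Rounding up, n = 50.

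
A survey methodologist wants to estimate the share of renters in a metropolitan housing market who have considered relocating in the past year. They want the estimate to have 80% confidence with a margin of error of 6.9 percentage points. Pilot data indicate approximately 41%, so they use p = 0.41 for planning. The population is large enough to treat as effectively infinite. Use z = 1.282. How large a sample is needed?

84

With p = 0.41, p(1−p) = 0.2419.
n = z²·p(1−p)/E² = 1.282² × 0.2419 / 0.069² = 1.6435 × 0.2419 / 0.004761 ≈ 83.51.
Rounding up gives n = 84.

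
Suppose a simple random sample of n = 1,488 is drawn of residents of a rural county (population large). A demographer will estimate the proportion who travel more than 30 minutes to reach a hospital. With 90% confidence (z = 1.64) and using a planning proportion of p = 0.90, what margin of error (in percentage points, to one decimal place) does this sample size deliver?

1.3

SE(p̂) = √[p(1−p)/n] = √[0.0900/1488] = 0.00778.
E = z × SE = 1.64 × 0.00778 = 0.01275, or 1.3 percentage points.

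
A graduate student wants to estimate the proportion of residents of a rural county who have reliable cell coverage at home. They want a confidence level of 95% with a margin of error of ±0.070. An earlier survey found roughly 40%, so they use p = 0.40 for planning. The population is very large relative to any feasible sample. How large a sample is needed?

For 95% confidence, z = 1.960.
With p = 0.40, p(1−p) = 0.2400.
n = z²·p(1−p)/E² = 1.960² × 0.2400 / 0.070² = 3.8416 × 0.2400 / 0.004900 ≈ 188.16.
Rounding up gives n = 189.

189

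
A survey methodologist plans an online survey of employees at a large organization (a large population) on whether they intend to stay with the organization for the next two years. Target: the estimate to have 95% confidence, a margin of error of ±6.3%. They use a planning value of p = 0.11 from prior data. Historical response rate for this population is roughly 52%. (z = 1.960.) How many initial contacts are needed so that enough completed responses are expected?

183

Completed interviews needed: n₀ = 1.960² × 0.0979 / 0.063² ≈ 94.76 → 95.
At a 52% response rate, contacts needed = 95 / 0.52 ≈ 182.69 → 183.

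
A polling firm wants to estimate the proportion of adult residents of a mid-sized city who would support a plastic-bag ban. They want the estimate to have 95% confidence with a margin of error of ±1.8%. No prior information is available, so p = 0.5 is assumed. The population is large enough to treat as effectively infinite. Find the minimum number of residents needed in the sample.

For 95% confidence, z = 1.960.
With p = 0.5, p(1−p) = 0.25.
n = z²·p(1−p)/E² = 1.960² × 0.2500 / 0.018² = 3.8416 × 0.2500 / 0.000324 ≈ 2964.20.
Rounding up gives n = 2965.

2965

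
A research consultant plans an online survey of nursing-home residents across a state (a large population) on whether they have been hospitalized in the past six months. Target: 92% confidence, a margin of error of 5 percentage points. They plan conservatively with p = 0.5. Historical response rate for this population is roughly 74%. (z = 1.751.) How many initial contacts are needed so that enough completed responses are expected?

Completed interviews needed: n₀ = 1.751² × 0.2500 / 0.050² ≈ 306.60 → 307.
At a 74% response rate, contacts needed = 307 / 0.74 ≈ 414.86 → 415.

415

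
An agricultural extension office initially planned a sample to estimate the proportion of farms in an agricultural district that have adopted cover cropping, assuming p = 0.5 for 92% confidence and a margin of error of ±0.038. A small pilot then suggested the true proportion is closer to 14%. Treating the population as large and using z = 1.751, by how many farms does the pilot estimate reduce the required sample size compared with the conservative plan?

275

Conservative (p = 0.5): n = 1.751² × 0.25 / 0.038² ≈ 530.82 → 531.
Using p = 0.14: p(1−p) = 0.1204, so n = 1.751² × 0.1204 / 0.038² ≈ 255.64 → 256.
Reduction: 531 − 256 = 275.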